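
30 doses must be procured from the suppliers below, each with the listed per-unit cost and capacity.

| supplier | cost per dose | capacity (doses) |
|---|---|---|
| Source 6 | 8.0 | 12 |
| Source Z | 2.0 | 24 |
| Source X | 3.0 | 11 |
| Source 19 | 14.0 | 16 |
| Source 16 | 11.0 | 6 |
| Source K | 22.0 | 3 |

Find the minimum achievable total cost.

Fill from the cheapest supplier first.
Source Z at 2.0: take all 24 doses — 6 still needed.
Take 6 from Source X at 3.0 to finish.
Source 6, Source 16, Source 19, Source K: unused.
Cost = 24×2.0 + 6×3.0 = 66.

66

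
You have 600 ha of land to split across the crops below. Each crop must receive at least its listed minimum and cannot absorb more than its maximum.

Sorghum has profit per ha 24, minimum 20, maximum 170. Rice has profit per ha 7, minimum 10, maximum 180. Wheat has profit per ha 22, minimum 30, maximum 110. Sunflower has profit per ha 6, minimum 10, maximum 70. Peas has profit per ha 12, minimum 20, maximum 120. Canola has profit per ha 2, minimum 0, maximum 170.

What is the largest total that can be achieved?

Meeting every minimum uses 20+10+30+10+20+0 = 90 ha, leaving 510.
Highest profit per ha first: Sorghum 24 > Wheat 22 > Peas 12 > Rice 7 > Sunflower 6 > Canola 2.
Give Sorghum 150 more to hit its cap of 170 — 360 left.
Wheat: +80 to 110 (cap) — 280 left.
Peas takes 100 more to reach its cap of 120 — 180 left.
Rice: +170 to 180 (cap) — 10 left.
Only 10 left; Sunflower takes them to reach 20.
Total = 24×170 + 7×180 + 22×110 + 6×20 + 12×120 = 9320.

9320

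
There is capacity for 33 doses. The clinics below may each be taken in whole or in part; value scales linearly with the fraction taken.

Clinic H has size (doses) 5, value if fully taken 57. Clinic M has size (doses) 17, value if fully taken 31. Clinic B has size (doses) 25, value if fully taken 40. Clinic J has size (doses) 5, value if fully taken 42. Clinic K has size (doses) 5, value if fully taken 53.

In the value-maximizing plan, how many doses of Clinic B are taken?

Rank by value-to-size ratio: Clinic H 57/5≈11.4, Clinic K 53/5≈10.6, Clinic J 42/5≈8.4, Clinic M 31/17≈1.82, Clinic B 40/25≈1.6.
Take all of Clinic H (5 doses, value 57) — 28 doses left.
Clinic K: take in full, 5 doses for value 53 — 23 left.
All 5 doses of Clinic J fit (value 42) — 18 remain.
Take all of Clinic M (17 doses, value 31) — 1 doses left.
1 doses left: a 1/25 share of Clinic B gives 40×1/25 = 1.6.

1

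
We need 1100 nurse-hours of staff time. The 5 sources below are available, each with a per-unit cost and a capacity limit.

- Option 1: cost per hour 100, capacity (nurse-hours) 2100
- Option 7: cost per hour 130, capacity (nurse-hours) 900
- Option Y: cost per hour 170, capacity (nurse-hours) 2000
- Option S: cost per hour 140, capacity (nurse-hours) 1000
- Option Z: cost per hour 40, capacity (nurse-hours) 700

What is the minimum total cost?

68000

Fill from the cheapest source first.
Option Z (40): use full 700 — 400 nurse-hours to go.
Take 400 from Option 1 at 100 to finish.
Option 7, Option S, Option Y: unused.
Cost = 700×40 + 400×100 = 68000.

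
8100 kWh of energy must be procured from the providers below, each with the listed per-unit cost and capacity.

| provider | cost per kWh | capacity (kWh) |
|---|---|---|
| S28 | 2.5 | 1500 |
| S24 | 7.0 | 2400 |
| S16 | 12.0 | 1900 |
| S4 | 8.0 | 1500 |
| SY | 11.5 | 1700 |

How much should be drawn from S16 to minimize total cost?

Cheapest first:
S28 (2.5): use full 1500 — 6600 kWh to go.
S24 (7.0): use full 2400 — 4200 kWh to go.
S4 at 8.0: take all 1500 kWh — 2700 still needed.
Take 1700 from SY at 11.5 — need 1000 more.
S16 at 12.0: take 1000 of its 1900 — requirement met.

1000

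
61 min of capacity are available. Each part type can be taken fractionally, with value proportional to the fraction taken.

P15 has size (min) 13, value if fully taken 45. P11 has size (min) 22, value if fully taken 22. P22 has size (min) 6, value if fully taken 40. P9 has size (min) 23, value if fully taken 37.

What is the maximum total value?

141

Best value per unit of size first: P22 40/6≈6.67, P15 45/13≈3.46, P9 37/23≈1.61, P11 22/22≈1.
Take all of P22 (6 min, value 40) → 55 min left.
Take all of P15 (13 min, value 45) → 42 min left.
Take all of P9 (23 min, value 37) → 19 min left.
Fill the last 19 min with part of P11: 19/22 of it earns 19.
Total value = 141.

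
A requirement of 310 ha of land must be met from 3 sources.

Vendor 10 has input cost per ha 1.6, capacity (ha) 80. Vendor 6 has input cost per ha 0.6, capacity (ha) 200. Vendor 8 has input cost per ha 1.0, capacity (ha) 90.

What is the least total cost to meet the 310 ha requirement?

242

Fill from the cheapest source first.
Vendor 6 at 0.6: take all 200 ha — 110 still needed.
Take 90 from Vendor 8 at 1.0 — need 20 more.
Vendor 10 at 1.6: take 20 of its 80 — requirement met.
Cost = 200×0.6 + 90×1.0 + 20×1.6 = 242.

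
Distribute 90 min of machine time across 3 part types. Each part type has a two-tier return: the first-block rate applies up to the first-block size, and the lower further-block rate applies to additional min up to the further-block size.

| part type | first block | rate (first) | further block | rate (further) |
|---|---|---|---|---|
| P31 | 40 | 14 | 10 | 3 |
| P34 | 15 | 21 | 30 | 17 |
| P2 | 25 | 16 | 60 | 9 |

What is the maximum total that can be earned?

Order all 6 blocks by rate: P34/tier1 21 > P34/tier2 17 > P2/tier1 16 > P31/tier1 14 > P2/tier2 9 > P31/tier2 3.
P34/tier1 (21): +15 — 75 left.
P34/tier2 (17): +30 — 45 left.
P2 tier1 at 16: fill all 25 — 20 left.
P31/tier1: +20 of 40 at 14; pool empty.
Total = 21×15 + 17×30 + 16×25 + 14×20 = 1505.

1505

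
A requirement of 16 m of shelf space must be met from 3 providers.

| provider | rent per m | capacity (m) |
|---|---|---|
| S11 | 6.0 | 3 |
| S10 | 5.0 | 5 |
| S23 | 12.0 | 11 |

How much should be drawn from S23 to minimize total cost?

Cheapest first:
S10 at 5.0: take all 5 m — 11 still needed.
S11 (6.0): use full 3 — 8 m to go.
S23 at 12.0: take 8 of its 11 — requirement met.

8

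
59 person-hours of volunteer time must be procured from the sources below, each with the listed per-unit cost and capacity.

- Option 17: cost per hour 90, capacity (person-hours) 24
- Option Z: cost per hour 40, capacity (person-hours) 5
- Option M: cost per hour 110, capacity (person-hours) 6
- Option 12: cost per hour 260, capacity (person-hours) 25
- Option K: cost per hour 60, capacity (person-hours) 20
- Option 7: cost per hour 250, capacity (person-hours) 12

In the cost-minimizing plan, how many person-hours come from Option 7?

4

Use sources in increasing cost order.
Option Z (40): use full 5 ; 54 person-hours to go.
Option K (60): use full 20 ; 34 person-hours to go.
Option 17 at 90: take all 24 person-hours ; 10 still needed.
Option M at 110: take all 6 person-hours ; 4 still needed.
Option 7 at 250: take 4 of its 12 ; requirement met.
Option 12: unused.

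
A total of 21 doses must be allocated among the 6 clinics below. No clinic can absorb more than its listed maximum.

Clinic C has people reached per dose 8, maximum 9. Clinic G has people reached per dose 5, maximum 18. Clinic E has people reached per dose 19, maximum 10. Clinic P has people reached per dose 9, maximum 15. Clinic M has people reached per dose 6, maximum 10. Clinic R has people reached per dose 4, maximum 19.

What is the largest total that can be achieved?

Order the clinics by people reached per dose: Clinic E 19 > Clinic P 9 > Clinic C 8 > Clinic M 6 > Clinic G 5 > Clinic R 4.
Clinic E: +10 to 10 (cap) ; 11 left.
Clinic P has room for 15 but only 11 remain, so it gets 11.
Total = 19×10 + 9×11 = 289.

289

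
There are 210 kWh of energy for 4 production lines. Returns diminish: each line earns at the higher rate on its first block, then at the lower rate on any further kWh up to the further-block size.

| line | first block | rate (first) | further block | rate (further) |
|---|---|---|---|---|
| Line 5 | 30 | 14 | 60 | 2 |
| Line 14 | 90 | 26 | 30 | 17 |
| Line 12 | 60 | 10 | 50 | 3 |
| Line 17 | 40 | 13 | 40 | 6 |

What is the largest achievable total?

3990

Order all 8 blocks by rate: Line 14/first 26 > Line 14/second 17 > Line 5/first 14 > Line 17/first 13 > Line 12/first 10 > Line 17/second 6 > Line 12/second 3 > Line 5/second 2.
Line 14 first at 26: fill all 90 — 120 left.
Fill Line 14 second block (30 at 17) — 90 left.
Line 5 first at 14: fill all 30 — 60 left.
Fill Line 17 first block (40 at 13) — 20 left.
Line 12 first at 10: only 20 left, fill 20.
Total = 26×90 + 17×30 + 14×30 + 13×40 + 10×20 = 3990.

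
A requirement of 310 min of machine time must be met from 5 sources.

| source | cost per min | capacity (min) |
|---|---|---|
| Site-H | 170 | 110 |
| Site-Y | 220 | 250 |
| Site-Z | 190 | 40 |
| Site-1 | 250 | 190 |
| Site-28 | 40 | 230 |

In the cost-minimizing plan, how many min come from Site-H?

80

Use sources in increasing cost order.
Take 230 from Site-28 at 40 → need 80 more.
Take 80 from Site-H at 170 to finish.
Site-Z, Site-Y, Site-1: unused.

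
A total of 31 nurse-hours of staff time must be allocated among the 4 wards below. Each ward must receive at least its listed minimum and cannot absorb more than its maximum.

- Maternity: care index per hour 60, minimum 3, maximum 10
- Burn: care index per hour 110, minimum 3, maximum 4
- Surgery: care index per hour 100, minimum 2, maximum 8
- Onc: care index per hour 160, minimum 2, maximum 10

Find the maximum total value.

Meeting every minimum uses 3+3+2+2 = 10 nurse-hours, leaving 21.
Order the wards by care index per hour: Onc 160 > Burn 110 > Surgery 100 > Maternity 60.
Onc: +8 to 10 (cap) ; 13 left.
Burn takes 1 more to reach its cap of 4 ; 12 left.
Surgery takes 6 more to reach its cap of 8 ; 6 left.
Maternity: +6 (room for 7) → 9. Pool exhausted.
Total = 60×9 + 110×4 + 100×8 + 160×10 = 3380.

3380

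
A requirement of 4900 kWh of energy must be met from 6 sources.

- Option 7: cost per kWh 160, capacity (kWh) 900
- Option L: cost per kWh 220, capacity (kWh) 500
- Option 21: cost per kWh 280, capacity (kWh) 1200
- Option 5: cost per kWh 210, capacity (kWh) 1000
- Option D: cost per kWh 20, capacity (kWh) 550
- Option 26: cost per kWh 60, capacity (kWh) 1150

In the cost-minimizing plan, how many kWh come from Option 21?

800

Fill from the cheapest source first.
Take 550 from Option D at 20 ; need 4350 more.
Take 1150 from Option 26 at 60 ; need 3200 more.
Take 900 from Option 7 at 160 ; need 2300 more.
Option 5 at 210: take all 1000 kWh ; 1300 still needed.
Take 500 from Option L at 220 ; need 800 more.
Option 21 at 280: take 800 of its 1200 ; requirement met.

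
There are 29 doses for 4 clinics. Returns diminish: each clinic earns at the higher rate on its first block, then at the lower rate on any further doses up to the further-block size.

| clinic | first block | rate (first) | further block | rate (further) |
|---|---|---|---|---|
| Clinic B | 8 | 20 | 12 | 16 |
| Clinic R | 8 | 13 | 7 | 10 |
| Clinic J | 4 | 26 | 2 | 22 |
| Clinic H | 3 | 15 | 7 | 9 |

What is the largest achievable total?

545

Rank every tier by rate: Clinic J/tier1 26 > Clinic J/tier2 22 > Clinic B/tier1 20 > Clinic B/tier2 16 > Clinic H/tier1 15 > Clinic R/tier1 13 > Clinic R/tier2 10 > Clinic H/tier2 9.
Clinic J tier1 at 26: fill all 4 — 25 left.
Clinic J tier2 at 22: fill all 2 — 23 left.
Clinic B/tier1 (20): +8 — 15 left.
Clinic B/tier2 (16): +12 — 3 left.
Clinic H tier1 at 15: fill all 3 — 0 left.
Total = 26×4 + 22×2 + 20×8 + 16×12 + 15×3 = 545.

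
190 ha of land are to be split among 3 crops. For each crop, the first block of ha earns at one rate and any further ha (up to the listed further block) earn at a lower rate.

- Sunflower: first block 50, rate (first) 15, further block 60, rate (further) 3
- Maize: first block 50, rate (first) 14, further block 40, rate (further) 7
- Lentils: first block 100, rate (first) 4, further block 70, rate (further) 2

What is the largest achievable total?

1930

Rank every tier by rate: Sunflower/T1 15 > Maize/T1 14 > Maize/T2 7 > Lentils/T1 4 > Sunflower/T2 3 > Lentils/T2 2.
Fill Sunflower T1 block (50 at 15) → 140 left.
Maize T1 at 14: fill all 50 → 90 left.
Maize/T2 (7): +40 → 50 left.
Lentils/T1: +50 of 100 at 4; pool empty.
Total = 15×50 + 14×50 + 7×40 + 4×50 = 1930.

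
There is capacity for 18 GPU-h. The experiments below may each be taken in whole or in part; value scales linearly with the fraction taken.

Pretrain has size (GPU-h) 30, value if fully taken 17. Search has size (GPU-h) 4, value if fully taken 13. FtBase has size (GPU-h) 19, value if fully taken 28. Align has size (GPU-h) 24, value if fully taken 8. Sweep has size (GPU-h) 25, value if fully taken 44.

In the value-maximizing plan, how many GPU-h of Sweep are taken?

14

Best value per unit of size first: Search 13/4≈3.25, Sweep 44/25≈1.76, FtBase 28/19≈1.47, Pretrain 17/30≈0.567, Align 8/24≈0.333.
Search: take in full, 4 GPU-h for value 13 ; 14 left.
Fill the last 14 GPU-h with part of Sweep: 14/25 of it earns 24.64.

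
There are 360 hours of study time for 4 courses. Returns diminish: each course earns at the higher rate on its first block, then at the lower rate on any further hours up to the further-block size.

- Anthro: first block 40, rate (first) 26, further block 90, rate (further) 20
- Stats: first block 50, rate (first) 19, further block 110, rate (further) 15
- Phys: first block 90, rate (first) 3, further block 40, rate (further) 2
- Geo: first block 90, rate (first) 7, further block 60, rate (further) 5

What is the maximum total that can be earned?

5930

Treat each block as its own option and order by rate: Anthro/T1 26 > Anthro/T2 20 > Stats/T1 19 > Stats/T2 15 > Geo/T1 7 > Geo/T2 5 > Phys/T1 3 > Phys/T2 2.
Fill Anthro T1 block (40 at 26) ; 320 left.
Fill Anthro T2 block (90 at 20) ; 230 left.
Fill Stats T1 block (50 at 19) ; 180 left.
Stats/T2 (15): +110 ; 70 left.
70 remain; put them into Geo T1 at 7.
Total = 26×40 + 20×90 + 19×50 + 15×110 + 7×70 = 5930.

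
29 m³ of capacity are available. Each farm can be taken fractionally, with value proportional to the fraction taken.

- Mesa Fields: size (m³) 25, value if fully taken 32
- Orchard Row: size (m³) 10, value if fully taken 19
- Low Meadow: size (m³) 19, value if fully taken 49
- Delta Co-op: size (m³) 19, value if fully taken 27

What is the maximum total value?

68

Rank by value-to-size ratio: Low Meadow 49/19≈2.58, Orchard Row 19/10≈1.9, Delta Co-op 27/19≈1.42, Mesa Fields 32/25≈1.28.
All 19 m³ of Low Meadow fit (value 49) ; 10 remain.
All 10 m³ of Orchard Row fit (value 19) ; 0 remain.
Total value = 68.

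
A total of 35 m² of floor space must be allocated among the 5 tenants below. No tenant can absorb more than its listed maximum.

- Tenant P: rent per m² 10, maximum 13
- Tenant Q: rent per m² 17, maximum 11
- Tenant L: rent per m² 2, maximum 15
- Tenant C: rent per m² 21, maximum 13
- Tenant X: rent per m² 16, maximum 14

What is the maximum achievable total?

Highest rent per m² first: Tenant C 21 > Tenant Q 17 > Tenant X 16 > Tenant P 10 > Tenant L 2.
Tenant C: +13 to 13 (cap) — 22 left.
Tenant Q takes 11 to reach its cap of 11 — 11 left.
Tenant X: +11 (room for 14) → 11. Pool exhausted.
Total = 17×11 + 21×13 + 16×11 = 636.

636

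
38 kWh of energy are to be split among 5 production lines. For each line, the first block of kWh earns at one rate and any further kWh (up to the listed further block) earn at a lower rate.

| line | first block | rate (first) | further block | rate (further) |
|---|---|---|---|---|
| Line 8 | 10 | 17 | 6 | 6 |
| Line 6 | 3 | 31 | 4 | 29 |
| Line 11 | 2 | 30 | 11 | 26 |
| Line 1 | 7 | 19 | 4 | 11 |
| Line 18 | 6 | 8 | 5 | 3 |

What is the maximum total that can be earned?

Order all 10 blocks by rate: Line 6/tier1 31 > Line 11/tier1 30 > Line 6/tier2 29 > Line 11/tier2 26 > Line 1/tier1 19 > Line 8/tier1 17 > Line 1/tier2 11 > Line 18/tier1 8 > Line 8/tier2 6 > Line 18/tier2 3.
Line 6 tier1 at 31: fill all 3 → 35 left.
Fill Line 11 tier1 block (2 at 30) → 33 left.
Line 6 tier2 at 29: fill all 4 → 29 left.
Fill Line 11 tier2 block (11 at 26) → 18 left.
Line 1/tier1 (19): +7 → 11 left.
Line 8/tier1 (17): +10 → 1 left.
Line 1/tier2: +1 of 4 at 11; pool empty.
Total = 31×3 + 30×2 + 29×4 + 26×11 + 19×7 + 17×10 + 11×1 = 869.

869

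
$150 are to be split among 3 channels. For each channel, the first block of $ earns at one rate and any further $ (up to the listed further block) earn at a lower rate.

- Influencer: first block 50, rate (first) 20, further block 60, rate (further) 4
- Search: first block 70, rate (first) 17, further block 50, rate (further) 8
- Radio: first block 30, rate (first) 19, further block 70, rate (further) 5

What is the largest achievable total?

Treat each block as its own option and order by rate: Influencer/tier1 20 > Radio/tier1 19 > Search/tier1 17 > Search/tier2 8 > Radio/tier2 5 > Influencer/tier2 4.
Fill Influencer tier1 block (50 at 20) — 100 left.
Radio tier1 at 19: fill all 30 — 70 left.
Fill Search tier1 block (70 at 17) — 0 left.
Total = 20×50 + 19×30 + 17×70 = 2760.

2760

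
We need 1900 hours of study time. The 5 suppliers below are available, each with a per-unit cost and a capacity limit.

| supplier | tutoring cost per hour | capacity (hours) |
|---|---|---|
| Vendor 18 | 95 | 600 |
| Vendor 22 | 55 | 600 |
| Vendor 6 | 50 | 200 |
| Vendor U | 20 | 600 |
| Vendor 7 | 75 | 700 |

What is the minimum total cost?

92500

Use suppliers in increasing cost order.
Vendor U at 20: take all 600 hours ; 1300 still needed.
Vendor 6 at 50: take all 200 hours ; 1100 still needed.
Take 600 from Vendor 22 at 55 ; need 500 more.
Take 500 from Vendor 7 at 75 to finish.
Vendor 18: unused.
Cost = 600×20 + 200×50 + 600×55 + 500×75 = 92500.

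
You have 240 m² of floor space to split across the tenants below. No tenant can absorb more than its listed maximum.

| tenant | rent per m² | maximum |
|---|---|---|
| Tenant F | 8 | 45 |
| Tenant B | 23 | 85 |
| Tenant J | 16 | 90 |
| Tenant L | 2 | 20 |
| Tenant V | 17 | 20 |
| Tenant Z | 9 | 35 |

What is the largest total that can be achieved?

Rank by rent per m²: Tenant B 23 > Tenant V 17 > Tenant J 16 > Tenant Z 9 > Tenant F 8 > Tenant L 2.
Give Tenant B 85 to hit its cap of 85 — 155 left.
Tenant V takes 20 to reach its cap of 20 — 135 left.
Give Tenant J 90 to hit its cap of 90 — 45 left.
Give Tenant Z 35 to hit its cap of 35 — 10 left.
Tenant F: +10 (room for 45) → 10. Pool exhausted.
Total = 8×10 + 23×85 + 16×90 + 17×20 + 9×35 = 4130.

4130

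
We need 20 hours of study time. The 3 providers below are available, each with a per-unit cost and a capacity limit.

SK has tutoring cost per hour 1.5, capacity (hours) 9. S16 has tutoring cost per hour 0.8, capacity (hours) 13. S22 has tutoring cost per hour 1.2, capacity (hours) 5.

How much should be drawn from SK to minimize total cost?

2

Cheapest first:
S16 at 0.8: take all 13 hours → 7 still needed.
S22 (1.2): use full 5 → 2 hours to go.
SK (1.5): take the remaining 2 → done.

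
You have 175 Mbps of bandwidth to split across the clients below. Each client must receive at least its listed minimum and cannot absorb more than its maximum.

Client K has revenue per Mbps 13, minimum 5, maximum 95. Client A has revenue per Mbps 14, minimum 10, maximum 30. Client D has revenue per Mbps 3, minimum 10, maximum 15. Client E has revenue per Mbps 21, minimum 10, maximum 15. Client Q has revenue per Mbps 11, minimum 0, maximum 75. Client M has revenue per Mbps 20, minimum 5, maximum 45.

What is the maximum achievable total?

Meeting every minimum uses 5+10+10+10+0+5 = 40 Mbps, leaving 135.
Order the clients by revenue per Mbps: Client E 21 > Client M 20 > Client A 14 > Client K 13 > Client Q 11 > Client D 3.
Client E: +5 to 15 (cap) — 130 left.
Client M: +40 to 45 (cap) — 90 left.
Give Client A 20 more to hit its cap of 30 — 70 left.
Client K: +70 (room for 90) → 75. Pool exhausted.
Total = 13×75 + 14×30 + 3×10 + 21×15 + 20×45 = 2640.

2640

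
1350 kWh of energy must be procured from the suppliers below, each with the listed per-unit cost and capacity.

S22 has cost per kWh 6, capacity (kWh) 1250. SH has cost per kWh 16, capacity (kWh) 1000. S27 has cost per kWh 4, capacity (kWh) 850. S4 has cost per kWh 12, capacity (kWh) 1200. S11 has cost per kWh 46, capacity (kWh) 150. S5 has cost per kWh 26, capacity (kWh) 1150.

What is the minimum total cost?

6400

Cheapest first:
S27 (4): use full 850 — 500 kWh to go.
S22 (6): take the remaining 500 — done.
S4, SH, S5, S11: unused.
Cost = 850×4 + 500×6 = 6400.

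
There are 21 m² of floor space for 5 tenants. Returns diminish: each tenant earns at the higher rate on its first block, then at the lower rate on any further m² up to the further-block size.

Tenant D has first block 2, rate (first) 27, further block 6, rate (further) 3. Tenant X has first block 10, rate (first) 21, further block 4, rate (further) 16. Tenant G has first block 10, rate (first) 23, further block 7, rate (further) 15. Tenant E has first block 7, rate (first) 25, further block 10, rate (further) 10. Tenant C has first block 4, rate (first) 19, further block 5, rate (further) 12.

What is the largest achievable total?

501

Treat each block as its own option and order by rate: Tenant D/first 27 > Tenant E/first 25 > Tenant G/first 23 > Tenant X/first 21 > Tenant C/first 19 > Tenant X/second 16 > Tenant G/second 15 > Tenant C/second 12 > Tenant E/second 10 > Tenant D/second 3.
Fill Tenant D first block (2 at 27) — 19 left.
Fill Tenant E first block (7 at 25) — 12 left.
Tenant G/first (23): +10 — 2 left.
Tenant X/first: +2 of 10 at 21; pool empty.
Total = 27×2 + 25×7 + 23×10 + 21×2 = 501.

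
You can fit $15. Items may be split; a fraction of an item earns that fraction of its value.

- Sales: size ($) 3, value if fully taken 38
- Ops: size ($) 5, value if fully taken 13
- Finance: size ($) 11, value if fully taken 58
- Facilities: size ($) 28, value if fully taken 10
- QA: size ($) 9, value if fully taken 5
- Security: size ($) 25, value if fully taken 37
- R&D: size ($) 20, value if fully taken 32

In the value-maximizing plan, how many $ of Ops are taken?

1

Sort by value density: Sales 38/3≈12.7, Finance 58/11≈5.27, Ops 13/5≈2.6, R&D 32/20≈1.6, Security 37/25≈1.48, QA 5/9≈0.556, Facilities 10/28≈0.357.
All 3 $ of Sales fit (value 38) ; 12 remain.
All 11 $ of Finance fit (value 58) ; 1 remain.
Only 1 $ remain; take 1/5 of Ops for value 13×1/5 = 2.6.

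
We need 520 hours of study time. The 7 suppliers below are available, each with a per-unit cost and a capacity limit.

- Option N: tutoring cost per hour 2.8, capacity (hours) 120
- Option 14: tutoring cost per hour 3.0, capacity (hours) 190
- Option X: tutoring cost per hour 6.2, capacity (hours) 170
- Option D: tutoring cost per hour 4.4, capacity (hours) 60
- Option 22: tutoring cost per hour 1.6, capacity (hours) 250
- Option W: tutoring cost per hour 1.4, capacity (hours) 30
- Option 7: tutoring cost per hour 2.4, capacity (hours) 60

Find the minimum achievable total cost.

Use suppliers in increasing cost order.
Option W at 1.4: take all 30 hours ; 490 still needed.
Option 22 (1.6): use full 250 ; 240 hours to go.
Take 60 from Option 7 at 2.4 ; need 180 more.
Option N (2.8): use full 120 ; 60 hours to go.
Option 14 (3.0): take the remaining 60 ; done.
Option D, Option X: unused.
Cost = 30×1.4 + 250×1.6 + 60×2.4 + 120×2.8 + 60×3.0 = 1102.

1102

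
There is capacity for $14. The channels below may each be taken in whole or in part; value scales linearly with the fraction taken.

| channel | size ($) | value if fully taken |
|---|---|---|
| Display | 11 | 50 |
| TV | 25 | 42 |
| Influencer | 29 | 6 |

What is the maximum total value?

55.04

Rank by value-to-size ratio: Display 50/11≈4.55, TV 42/25≈1.68, Influencer 6/29≈0.207.
Display: take in full, 11 $ for value 50 ; 3 left.
Only 3 $ remain; take 3/25 of TV for value 42×3/25 = 5.04.
Total value = 55.04.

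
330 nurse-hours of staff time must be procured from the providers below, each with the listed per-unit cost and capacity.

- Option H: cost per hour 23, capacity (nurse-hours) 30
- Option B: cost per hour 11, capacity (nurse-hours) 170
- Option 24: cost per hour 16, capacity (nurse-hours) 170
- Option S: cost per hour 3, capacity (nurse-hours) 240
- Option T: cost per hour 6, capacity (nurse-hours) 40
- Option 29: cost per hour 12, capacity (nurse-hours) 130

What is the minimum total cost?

1510

Fill from the cheapest provider first.
Option S (3): use full 240 ; 90 nurse-hours to go.
Take 40 from Option T at 6 ; need 50 more.
Option B (11): take the remaining 50 ; done.
Option 29, Option 24, Option H: unused.
Cost = 240×3 + 40×6 + 50×11 = 1510.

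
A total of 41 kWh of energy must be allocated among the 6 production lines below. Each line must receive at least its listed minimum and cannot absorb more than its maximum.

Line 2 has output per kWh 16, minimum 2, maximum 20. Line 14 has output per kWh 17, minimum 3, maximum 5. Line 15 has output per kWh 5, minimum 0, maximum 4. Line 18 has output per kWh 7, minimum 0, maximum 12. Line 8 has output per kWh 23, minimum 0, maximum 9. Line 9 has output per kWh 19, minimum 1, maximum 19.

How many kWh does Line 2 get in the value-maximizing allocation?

Meeting every minimum uses 2+3+0+0+0+1 = 6 kWh, leaving 35.
Order the production lines by output per kWh: Line 8 23 > Line 9 19 > Line 14 17 > Line 2 16 > Line 18 7 > Line 15 5.
Line 8: +9 to 9 (cap) — 26 left.
Give Line 9 18 more to hit its cap of 19 — 8 left.
Give Line 14 2 more to hit its cap of 5 — 6 left.
Only 6 left; Line 2 takes them to reach 8.

8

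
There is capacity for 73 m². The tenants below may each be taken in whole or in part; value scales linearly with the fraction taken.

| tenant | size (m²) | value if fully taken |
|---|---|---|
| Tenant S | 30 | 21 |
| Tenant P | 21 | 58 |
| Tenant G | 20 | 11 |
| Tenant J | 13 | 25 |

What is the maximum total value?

Best value per unit of size first: Tenant P 58/21≈2.76, Tenant J 25/13≈1.92, Tenant S 21/30≈0.7, Tenant G 11/20≈0.55.
Take all of Tenant P (21 m², value 58) → 52 m² left.
All 13 m² of Tenant J fit (value 25) → 39 remain.
All 30 m² of Tenant S fit (value 21) → 9 remain.
Fill the last 9 m² with part of Tenant G: 9/20 of it earns 4.95.
Total value = 108.95.

108.95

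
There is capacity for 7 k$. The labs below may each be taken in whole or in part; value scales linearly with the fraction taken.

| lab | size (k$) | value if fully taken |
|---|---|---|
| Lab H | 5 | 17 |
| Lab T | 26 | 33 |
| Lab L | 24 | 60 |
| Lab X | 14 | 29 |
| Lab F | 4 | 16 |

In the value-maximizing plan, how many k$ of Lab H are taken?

Sort by value density: Lab F 16/4≈4, Lab H 17/5≈3.4, Lab L 60/24≈2.5, Lab X 29/14≈2.07, Lab T 33/26≈1.27.
Take all of Lab F (4 k$, value 16) ; 3 k$ left.
Fill the last 3 k$ with part of Lab H: 3/5 of it earns 10.2.

3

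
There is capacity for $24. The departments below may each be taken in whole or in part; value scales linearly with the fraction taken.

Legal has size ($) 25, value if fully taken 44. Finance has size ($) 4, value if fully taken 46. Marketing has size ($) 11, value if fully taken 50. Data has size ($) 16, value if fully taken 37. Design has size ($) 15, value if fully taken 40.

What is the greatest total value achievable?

120

Sort by value density: Finance 46/4≈11.5, Marketing 50/11≈4.55, Design 40/15≈2.67, Data 37/16≈2.31, Legal 44/25≈1.76.
Take all of Finance (4 $, value 46) → 20 $ left.
Take all of Marketing (11 $, value 50) → 9 $ left.
9 $ left: a 9/15 share of Design gives 40×9/15 = 24.
Total value = 120.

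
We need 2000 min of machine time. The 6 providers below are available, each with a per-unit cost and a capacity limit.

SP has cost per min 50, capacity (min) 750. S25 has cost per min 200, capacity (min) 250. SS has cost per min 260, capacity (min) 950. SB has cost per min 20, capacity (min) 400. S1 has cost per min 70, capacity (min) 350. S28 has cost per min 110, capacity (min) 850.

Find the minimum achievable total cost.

Use providers in increasing cost order.
Take 400 from SB at 20 → need 1600 more.
SP (50): use full 750 → 850 min to go.
S1 at 70: take all 350 min → 500 still needed.
Take 500 from S28 at 110 to finish.
S25, SS: unused.
Cost = 400×20 + 750×50 + 350×70 + 500×110 = 125000.

125000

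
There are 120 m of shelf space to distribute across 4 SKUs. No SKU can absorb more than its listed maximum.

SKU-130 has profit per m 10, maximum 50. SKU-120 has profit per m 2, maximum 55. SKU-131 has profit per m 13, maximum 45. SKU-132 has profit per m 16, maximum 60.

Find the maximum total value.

Rank by profit per m: SKU-132 16 > SKU-131 13 > SKU-130 10 > SKU-120 2.
SKU-132 takes 60 to reach its cap of 60 ; 60 left.
SKU-131: +45 to 45 (cap) ; 15 left.
SKU-130: +15 (room for 50) → 15. Pool exhausted.
Total = 10×15 + 13×45 + 16×60 = 1695.

1695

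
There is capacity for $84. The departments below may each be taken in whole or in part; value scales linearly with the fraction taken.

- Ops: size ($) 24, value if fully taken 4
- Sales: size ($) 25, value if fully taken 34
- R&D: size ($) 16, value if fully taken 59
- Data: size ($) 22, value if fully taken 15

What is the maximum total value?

111.5

Sort by value density: R&D 59/16≈3.69, Sales 34/25≈1.36, Data 15/22≈0.682, Ops 4/24≈0.167.
Take all of R&D (16 $, value 59) ; 68 $ left.
All 25 $ of Sales fit (value 34) ; 43 remain.
All 22 $ of Data fit (value 15) ; 21 remain.
Only 21 $ remain; take 21/24 of Ops for value 4×21/24 = 3.5.
Total value = 111.5.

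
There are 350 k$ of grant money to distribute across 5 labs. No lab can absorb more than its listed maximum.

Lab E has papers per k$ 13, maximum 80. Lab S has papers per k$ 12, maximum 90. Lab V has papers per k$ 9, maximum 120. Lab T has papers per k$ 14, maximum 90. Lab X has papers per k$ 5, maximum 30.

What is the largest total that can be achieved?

Highest papers per k$ first: Lab T 14 > Lab E 13 > Lab S 12 > Lab V 9 > Lab X 5.
Give Lab T 90 to hit its cap of 90 ; 260 left.
Lab E: +80 to 80 (cap) ; 180 left.
Lab S: +90 to 90 (cap) ; 90 left.
Lab V has room for 120 but only 90 remain, so it gets 90.
Total = 13×80 + 12×90 + 9×90 + 14×90 = 4190.

4190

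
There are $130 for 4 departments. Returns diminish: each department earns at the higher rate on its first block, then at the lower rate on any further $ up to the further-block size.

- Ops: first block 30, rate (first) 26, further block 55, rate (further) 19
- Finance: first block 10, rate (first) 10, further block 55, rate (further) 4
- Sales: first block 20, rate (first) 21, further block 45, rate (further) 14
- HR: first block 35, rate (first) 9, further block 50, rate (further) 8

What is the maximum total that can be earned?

2595

Rank every tier by rate: Ops/T1 26 > Sales/T1 21 > Ops/T2 19 > Sales/T2 14 > Finance/T1 10 > HR/T1 9 > HR/T2 8 > Finance/T2 4.
Fill Ops T1 block (30 at 26) → 100 left.
Sales T1 at 21: fill all 20 → 80 left.
Ops/T2 (19): +55 → 25 left.
25 remain; put them into Sales T2 at 14.
Total = 26×30 + 21×20 + 19×55 + 14×25 = 2595.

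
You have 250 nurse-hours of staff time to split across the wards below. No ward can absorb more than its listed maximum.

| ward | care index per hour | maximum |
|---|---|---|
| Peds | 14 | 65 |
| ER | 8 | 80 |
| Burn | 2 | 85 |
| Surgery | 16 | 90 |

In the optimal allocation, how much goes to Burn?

Highest care index per hour first: Surgery 16 > Peds 14 > ER 8 > Burn 2.
Surgery: +90 to 90 (cap) → 160 left.
Give Peds 65 to hit its cap of 65 → 95 left.
ER: +80 to 80 (cap) → 15 left.
Burn has room for 85 but only 15 remain, so it gets 15.

15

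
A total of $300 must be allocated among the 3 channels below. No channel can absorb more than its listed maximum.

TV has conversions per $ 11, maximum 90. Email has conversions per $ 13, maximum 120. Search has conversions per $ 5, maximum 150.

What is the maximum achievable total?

Order the channels by conversions per $: Email 13 > TV 11 > Search 5.
Give Email 120 to hit its cap of 120 → 180 left.
TV takes 90 to reach its cap of 90 → 90 left.
Search: +90 (room for 150) → 90. Pool exhausted.
Total = 11×90 + 13×120 + 5×90 = 3000.

3000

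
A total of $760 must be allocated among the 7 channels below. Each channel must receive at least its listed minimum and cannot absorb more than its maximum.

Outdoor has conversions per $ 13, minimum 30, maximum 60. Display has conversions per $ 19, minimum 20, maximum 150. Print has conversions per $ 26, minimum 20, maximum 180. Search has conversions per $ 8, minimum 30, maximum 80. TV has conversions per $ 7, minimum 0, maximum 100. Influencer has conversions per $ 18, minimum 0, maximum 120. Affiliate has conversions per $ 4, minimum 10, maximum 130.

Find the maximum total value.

Meeting every minimum uses 30+20+20+30+0+0+10 = 110 $, leaving 650.
Rank by conversions per $: Print 26 > Display 19 > Influencer 18 > Outdoor 13 > Search 8 > TV 7 > Affiliate 4.
Print: +160 to 180 (cap) → 490 left.
Display: +130 to 150 (cap) → 360 left.
Give Influencer 120 more to hit its cap of 120 → 240 left.
Give Outdoor 30 more to hit its cap of 60 → 210 left.
Search: +50 to 80 (cap) → 160 left.
TV takes 100 more to reach its cap of 100 → 60 left.
Affiliate has room for 120 more but only 60 remain, so it gets 70.
Total = 13×60 + 19×150 + 26×180 + 8×80 + 7×100 + 18×120 + 4×70 = 12090.

12090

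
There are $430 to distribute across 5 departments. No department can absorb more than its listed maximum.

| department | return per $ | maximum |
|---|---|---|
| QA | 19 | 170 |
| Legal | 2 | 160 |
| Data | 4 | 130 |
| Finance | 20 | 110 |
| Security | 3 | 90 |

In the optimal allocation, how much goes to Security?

20

Rank by return per $: Finance 20 > QA 19 > Data 4 > Security 3 > Legal 2.
Give Finance 110 to hit its cap of 110 → 320 left.
QA takes 170 to reach its cap of 170 → 150 left.
Give Data 130 to hit its cap of 130 → 20 left.
Security has room for 90 but only 20 remain, so it gets 20.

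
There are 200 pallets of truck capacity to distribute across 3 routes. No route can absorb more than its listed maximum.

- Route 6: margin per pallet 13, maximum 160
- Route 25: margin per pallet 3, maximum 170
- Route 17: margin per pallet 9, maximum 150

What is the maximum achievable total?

Rank by margin per pallet: Route 6 13 > Route 17 9 > Route 25 3.
Route 6: +160 to 160 (cap) → 40 left.
Route 17: +40 (room for 150) → 40. Pool exhausted.
Total = 13×160 + 9×40 = 2440.

2440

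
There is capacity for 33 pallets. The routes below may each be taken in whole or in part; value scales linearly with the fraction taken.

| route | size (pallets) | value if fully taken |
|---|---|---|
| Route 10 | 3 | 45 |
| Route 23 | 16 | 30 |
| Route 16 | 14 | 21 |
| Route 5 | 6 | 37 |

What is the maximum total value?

Rank by value-to-size ratio: Route 10 45/3≈15, Route 5 37/6≈6.17, Route 23 30/16≈1.88, Route 16 21/14≈1.5.
Route 10: take in full, 3 pallets for value 45 → 30 left.
Route 5: take in full, 6 pallets for value 37 → 24 left.
All 16 pallets of Route 23 fit (value 30) → 8 remain.
8 pallets left: a 8/14 share of Route 16 gives 21×8/14 = 12.
Total value = 124.

124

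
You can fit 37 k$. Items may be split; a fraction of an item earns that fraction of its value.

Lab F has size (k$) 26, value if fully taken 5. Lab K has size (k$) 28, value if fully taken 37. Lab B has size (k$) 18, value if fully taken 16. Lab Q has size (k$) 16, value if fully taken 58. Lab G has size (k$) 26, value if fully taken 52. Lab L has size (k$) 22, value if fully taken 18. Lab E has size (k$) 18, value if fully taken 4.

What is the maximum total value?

100

Sort by value density: Lab Q 58/16≈3.62, Lab G 52/26≈2, Lab K 37/28≈1.32, Lab B 16/18≈0.889, Lab L 18/22≈0.818, Lab E 4/18≈0.222, Lab F 5/26≈0.192.
All 16 k$ of Lab Q fit (value 58) ; 21 remain.
21 k$ left: a 21/26 share of Lab G gives 52×21/26 = 42.
Total value = 100.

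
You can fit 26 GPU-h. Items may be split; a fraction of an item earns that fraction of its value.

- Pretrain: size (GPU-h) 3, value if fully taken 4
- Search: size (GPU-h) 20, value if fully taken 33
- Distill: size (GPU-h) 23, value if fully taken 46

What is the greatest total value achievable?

50.95

Sort by value density: Distill 46/23≈2, Search 33/20≈1.65, Pretrain 4/3≈1.33.
Distill: take in full, 23 GPU-h for value 46 → 3 left.
3 GPU-h left: a 3/20 share of Search gives 33×3/20 = 4.95.
Total value = 50.95.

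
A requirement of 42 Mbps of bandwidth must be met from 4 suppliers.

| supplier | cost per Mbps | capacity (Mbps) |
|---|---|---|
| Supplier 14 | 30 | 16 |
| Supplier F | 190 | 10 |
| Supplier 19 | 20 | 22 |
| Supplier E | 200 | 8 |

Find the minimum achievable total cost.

Cheapest first:
Take 22 from Supplier 19 at 20 ; need 20 more.
Supplier 14 at 30: take all 16 Mbps ; 4 still needed.
Supplier F (190): take the remaining 4 ; done.
Supplier E: unused.
Cost = 22×20 + 16×30 + 4×190 = 1680.

1680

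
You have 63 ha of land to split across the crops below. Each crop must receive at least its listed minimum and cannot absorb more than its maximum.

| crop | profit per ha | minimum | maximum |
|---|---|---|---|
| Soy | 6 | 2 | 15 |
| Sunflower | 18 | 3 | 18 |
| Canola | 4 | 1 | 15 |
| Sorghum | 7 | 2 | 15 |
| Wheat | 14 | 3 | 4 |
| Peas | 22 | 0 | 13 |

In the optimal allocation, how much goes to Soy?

12

Meeting every minimum uses 2+3+1+2+3+0 = 11 ha, leaving 52.
Highest profit per ha first: Peas 22 > Sunflower 18 > Wheat 14 > Sorghum 7 > Soy 6 > Canola 4.
Peas takes 13 more to reach its cap of 13 — 39 left.
Sunflower takes 15 more to reach its cap of 18 — 24 left.
Give Wheat 1 more to hit its cap of 4 — 23 left.
Sorghum takes 13 more to reach its cap of 15 — 10 left.
Only 10 left; Soy takes them to reach 12.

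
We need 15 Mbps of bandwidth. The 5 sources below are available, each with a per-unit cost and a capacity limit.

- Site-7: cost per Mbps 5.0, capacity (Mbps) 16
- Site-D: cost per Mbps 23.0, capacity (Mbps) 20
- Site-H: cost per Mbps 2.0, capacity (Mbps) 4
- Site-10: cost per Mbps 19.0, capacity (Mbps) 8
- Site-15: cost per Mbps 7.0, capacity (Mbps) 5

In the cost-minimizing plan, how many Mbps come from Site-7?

Fill from the cheapest source first.
Take 4 from Site-H at 2.0 → need 11 more.
Site-7 at 5.0: take 11 of its 16 → requirement met.
Site-15, Site-10, Site-D: unused.

11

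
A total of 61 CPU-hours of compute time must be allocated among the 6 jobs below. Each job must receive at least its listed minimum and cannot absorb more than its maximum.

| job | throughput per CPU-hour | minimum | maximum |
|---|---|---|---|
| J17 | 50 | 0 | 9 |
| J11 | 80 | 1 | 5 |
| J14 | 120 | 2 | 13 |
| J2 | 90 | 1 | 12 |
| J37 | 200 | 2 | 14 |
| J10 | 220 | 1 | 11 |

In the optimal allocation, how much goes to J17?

6

Meeting every minimum uses 0+1+2+1+2+1 = 7 CPU-hours, leaving 54.
Rank by throughput per CPU-hour: J10 220 > J37 200 > J14 120 > J2 90 > J11 80 > J17 50.
J10 takes 10 more to reach its cap of 11 → 44 left.
J37: +12 to 14 (cap) → 32 left.
J14: +11 to 13 (cap) → 21 left.
J2: +11 to 12 (cap) → 10 left.
J11 takes 4 more to reach its cap of 5 → 6 left.
J17: +6 (room for 9) → 6. Pool exhausted.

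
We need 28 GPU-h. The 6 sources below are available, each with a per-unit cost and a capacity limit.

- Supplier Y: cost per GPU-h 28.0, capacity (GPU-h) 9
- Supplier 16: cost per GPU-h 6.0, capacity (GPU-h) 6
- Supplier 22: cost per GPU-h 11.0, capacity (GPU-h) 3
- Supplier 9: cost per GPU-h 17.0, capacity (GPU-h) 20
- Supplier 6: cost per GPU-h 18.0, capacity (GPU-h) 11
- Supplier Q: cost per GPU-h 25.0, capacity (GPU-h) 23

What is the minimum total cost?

Fill from the cheapest source first.
Take 6 from Supplier 16 at 6.0 → need 22 more.
Supplier 22 (11.0): use full 3 → 19 GPU-h to go.
Take 19 from Supplier 9 at 17.0 to finish.
Supplier 6, Supplier Q, Supplier Y: unused.
Cost = 6×6.0 + 3×11.0 + 19×17.0 = 392.

392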